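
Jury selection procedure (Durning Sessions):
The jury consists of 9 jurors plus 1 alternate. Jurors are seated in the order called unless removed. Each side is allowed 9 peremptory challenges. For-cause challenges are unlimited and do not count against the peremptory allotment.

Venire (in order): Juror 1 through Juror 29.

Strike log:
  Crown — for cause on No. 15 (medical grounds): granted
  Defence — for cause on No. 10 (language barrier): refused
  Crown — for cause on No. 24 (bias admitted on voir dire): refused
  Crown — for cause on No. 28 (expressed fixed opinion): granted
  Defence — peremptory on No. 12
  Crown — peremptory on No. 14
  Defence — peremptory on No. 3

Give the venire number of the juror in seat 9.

Removed: #3, #12, #14, #15, #28. (#10, #24 stay — for-cause denied.)
Filling seats in venire order through position 9: #1, #2, #4, #5, #6, #7, #8, #9, #10.
So seat 9 is #10.

10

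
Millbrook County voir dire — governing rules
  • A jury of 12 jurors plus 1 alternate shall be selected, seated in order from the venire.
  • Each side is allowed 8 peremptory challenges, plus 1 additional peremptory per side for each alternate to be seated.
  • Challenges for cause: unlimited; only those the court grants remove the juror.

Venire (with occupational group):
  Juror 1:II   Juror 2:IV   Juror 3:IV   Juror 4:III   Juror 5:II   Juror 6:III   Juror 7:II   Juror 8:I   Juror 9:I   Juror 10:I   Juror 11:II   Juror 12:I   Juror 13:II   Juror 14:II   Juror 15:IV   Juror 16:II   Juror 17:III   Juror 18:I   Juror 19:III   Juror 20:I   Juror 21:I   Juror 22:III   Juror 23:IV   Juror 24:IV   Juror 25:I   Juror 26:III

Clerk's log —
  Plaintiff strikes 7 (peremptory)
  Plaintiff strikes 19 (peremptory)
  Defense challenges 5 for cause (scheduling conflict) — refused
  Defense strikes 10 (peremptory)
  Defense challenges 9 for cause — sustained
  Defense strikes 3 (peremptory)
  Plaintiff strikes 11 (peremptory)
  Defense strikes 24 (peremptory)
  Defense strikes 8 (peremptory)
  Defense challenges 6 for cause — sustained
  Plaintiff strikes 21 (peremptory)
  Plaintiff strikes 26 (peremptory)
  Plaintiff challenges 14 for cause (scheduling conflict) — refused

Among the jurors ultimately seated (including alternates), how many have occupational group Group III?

Removed: #3, #6, #7, #8, #9, #10, #11, #19, #21, #24, #26.
Seated (13 incl. alternates): #1, #2, #4, #5, #12, #13, #14, #15, #16, #17, #18, #20, #22.
Of those, in Group III: #4, #17, #22 → 3.

3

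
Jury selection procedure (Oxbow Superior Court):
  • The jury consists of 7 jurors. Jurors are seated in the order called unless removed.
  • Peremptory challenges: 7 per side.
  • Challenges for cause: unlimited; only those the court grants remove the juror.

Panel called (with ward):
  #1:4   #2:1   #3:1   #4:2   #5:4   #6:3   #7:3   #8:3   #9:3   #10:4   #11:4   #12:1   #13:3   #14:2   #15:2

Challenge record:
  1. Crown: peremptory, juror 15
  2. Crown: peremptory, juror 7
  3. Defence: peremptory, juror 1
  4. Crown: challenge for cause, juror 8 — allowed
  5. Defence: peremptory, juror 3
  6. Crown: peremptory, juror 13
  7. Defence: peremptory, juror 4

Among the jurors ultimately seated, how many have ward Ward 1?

2

Removed: #1, #3, #4, #7, #8, #13, #15.
Seated jurors 1–7: #2, #5, #6, #9, #10, #11, #12.
Of those, in Ward 1: #2, #12 → 2.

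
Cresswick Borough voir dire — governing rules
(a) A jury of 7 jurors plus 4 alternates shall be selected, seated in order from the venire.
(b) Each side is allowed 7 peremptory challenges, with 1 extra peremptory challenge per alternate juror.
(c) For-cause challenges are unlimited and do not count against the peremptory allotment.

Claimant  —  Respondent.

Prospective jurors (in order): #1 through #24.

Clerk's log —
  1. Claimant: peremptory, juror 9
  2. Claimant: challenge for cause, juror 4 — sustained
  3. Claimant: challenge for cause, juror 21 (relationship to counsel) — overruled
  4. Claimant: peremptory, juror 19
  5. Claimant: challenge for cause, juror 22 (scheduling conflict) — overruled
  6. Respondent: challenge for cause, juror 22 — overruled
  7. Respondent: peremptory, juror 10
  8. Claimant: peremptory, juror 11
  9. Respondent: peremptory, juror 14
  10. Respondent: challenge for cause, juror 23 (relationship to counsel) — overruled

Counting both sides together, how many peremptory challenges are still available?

Claimant allotment: 7 base + 1 × 4 alternates = 11. Respondent allotment: 7 base + 1 × 4 alternates = 11.
Claimant peremptories used: #9, #19, #11 — 3 (for-cause on #4, #21, #22 don't count).
Respondent peremptories used: #10, #14 — 2 (for-cause on #22, #23 don't count).
Remaining: (11 − 3) + (11 − 2) = 17.

17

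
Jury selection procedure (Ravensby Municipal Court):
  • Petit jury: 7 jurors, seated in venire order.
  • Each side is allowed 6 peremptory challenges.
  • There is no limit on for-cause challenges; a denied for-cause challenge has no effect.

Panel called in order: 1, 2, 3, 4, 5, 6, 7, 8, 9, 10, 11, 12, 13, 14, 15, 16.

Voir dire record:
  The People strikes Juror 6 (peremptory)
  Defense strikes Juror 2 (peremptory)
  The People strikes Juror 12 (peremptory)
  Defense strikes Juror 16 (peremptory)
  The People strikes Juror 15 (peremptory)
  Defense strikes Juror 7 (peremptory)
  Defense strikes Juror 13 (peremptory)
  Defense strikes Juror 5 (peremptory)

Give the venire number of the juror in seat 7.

Removed: #2, #5, #6, #7, #12, #13, #15, #16.
Filling seats in venire order through position 7: #1, #3, #4, #8, #9, #10, #11.
So seat 7 is #11.

11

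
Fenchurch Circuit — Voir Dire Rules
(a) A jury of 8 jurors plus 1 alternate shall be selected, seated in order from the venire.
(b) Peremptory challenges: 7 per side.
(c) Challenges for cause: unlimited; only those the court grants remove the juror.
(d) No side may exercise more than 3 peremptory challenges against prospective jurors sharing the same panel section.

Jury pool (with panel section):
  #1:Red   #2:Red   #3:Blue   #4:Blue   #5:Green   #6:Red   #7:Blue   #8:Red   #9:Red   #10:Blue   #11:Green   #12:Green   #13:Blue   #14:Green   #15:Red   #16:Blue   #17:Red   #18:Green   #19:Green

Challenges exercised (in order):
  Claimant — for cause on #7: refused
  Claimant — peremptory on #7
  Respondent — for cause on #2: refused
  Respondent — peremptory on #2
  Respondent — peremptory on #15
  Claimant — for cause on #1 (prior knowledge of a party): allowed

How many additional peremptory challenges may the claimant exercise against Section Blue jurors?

2

Claimant peremptories so far: #7 — 1 of 7 used, 6 left overall.
Against Section Blue: #7 — 1 used; per-section cap 3 leaves 2.
Binding limit: min(6, 2) = 2.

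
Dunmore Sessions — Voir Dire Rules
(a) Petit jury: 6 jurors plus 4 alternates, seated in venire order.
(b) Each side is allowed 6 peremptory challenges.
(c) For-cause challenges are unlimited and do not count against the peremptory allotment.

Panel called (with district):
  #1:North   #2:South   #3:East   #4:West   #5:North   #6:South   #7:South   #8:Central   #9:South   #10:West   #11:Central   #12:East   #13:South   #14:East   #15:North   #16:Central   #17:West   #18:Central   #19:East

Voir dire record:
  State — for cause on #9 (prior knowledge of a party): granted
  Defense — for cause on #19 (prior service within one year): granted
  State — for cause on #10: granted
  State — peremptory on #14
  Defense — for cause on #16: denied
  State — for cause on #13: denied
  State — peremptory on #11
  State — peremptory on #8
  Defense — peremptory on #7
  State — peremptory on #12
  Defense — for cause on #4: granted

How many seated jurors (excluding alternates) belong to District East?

1

Removed: #4, #7, #8, #9, #10, #11, #12, #14, #19.
Seated jurors 1–6: #1, #2, #3, #5, #6, #13 (alternates #15, #16, #17, #18 not counted).
Of those, in District East: #3 → 1.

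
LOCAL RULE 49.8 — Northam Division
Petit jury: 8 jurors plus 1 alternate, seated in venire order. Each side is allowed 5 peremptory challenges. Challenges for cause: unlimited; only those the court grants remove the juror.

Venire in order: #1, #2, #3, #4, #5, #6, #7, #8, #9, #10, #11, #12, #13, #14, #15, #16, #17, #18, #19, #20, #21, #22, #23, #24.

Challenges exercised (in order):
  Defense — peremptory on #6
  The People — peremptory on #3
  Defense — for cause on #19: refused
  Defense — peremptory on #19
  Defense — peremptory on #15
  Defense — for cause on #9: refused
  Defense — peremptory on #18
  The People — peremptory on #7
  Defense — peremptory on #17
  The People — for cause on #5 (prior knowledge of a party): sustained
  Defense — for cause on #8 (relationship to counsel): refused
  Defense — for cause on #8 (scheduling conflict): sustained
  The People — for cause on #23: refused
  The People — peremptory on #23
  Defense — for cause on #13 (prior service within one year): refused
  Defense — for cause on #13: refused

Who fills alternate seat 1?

Removed: #3, #5, #6, #7, #8, #15, #17, #18, #19, #23. (#9, #13 stay — for-cause denied.)
Seating in order: seats 1–8 → #1, #2, #4, #9, #10, #11, #12, #13; alternates → #14.
So alternate 1 is #14.

14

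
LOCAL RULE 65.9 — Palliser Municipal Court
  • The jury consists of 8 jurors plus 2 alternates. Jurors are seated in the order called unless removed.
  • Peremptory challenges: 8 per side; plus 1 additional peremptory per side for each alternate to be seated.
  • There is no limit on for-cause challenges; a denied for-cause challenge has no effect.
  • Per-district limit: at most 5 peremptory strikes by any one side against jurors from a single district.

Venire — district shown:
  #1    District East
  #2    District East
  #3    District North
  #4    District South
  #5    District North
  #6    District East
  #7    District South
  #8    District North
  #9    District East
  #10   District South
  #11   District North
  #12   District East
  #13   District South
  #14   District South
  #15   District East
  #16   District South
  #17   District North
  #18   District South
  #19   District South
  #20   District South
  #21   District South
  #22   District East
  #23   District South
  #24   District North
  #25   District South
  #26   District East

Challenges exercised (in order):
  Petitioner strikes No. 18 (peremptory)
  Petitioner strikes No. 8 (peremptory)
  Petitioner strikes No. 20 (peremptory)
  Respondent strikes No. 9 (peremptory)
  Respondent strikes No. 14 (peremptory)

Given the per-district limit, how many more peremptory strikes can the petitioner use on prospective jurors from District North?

Petitioner peremptories so far: #18, #8, #20 — 3 of 10 used, 7 left overall.
Against District North: #8 — 1 used; per-district cap 5 leaves 4.
Binding limit: min(7, 4) = 4.

4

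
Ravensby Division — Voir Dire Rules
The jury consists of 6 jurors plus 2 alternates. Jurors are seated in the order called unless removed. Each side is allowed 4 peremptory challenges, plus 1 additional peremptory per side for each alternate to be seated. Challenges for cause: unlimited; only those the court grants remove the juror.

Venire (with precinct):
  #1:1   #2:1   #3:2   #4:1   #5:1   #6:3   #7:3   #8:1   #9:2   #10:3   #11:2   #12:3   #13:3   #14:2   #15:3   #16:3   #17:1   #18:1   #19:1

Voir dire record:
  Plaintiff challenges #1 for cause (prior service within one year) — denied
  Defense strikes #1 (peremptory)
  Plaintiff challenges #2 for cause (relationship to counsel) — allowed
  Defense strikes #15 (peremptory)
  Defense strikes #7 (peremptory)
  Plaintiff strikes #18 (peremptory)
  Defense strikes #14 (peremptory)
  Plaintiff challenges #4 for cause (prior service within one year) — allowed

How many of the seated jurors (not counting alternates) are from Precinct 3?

Removed: #1, #2, #4, #7, #14, #15, #18.
Seated jurors 1–6: #3, #5, #6, #8, #9, #10 (alternates #11, #12 not counted).
Of those, in Precinct 3: #6, #10 → 2.

2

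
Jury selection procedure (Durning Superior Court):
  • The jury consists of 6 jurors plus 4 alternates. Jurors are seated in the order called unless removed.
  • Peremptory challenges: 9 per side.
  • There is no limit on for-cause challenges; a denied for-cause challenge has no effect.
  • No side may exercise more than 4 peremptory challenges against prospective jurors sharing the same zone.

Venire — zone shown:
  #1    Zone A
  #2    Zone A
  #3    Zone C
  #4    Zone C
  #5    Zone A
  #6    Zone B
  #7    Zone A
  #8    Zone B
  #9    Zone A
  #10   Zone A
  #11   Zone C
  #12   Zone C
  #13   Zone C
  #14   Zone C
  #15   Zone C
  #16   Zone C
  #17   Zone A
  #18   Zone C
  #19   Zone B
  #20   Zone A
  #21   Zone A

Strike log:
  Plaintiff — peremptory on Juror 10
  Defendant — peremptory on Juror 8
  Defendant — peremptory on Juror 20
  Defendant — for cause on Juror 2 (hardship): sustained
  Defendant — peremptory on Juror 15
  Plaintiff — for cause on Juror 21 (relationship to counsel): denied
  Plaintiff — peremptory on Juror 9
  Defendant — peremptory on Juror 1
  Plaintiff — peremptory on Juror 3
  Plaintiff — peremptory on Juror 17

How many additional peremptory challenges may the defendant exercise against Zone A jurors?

2

Defendant peremptories so far: #8, #20, #15, #1 — 4 of 9 used, 5 left overall.
Against Zone A: #20, #1 — 2 used; per-zone cap 4 leaves 2.
Binding limit: min(5, 2) = 2.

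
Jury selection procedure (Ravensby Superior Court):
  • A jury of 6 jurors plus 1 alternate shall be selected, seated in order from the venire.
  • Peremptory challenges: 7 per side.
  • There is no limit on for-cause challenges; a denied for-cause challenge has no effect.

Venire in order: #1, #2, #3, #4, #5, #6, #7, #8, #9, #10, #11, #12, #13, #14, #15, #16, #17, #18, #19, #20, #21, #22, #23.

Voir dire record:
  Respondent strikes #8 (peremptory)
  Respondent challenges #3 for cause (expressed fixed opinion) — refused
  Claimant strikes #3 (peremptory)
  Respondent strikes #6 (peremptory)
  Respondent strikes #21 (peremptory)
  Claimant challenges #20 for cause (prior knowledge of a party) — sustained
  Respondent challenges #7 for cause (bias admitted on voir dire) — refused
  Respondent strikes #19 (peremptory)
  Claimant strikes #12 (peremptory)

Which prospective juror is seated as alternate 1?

10

Removed: #3, #6, #8, #12, #19, #20, #21. (#7 stays — for-cause denied.)
Seating in order: seats 1–6 → #1, #2, #4, #5, #7, #9; alternates → #10.
So alternate 1 is #10.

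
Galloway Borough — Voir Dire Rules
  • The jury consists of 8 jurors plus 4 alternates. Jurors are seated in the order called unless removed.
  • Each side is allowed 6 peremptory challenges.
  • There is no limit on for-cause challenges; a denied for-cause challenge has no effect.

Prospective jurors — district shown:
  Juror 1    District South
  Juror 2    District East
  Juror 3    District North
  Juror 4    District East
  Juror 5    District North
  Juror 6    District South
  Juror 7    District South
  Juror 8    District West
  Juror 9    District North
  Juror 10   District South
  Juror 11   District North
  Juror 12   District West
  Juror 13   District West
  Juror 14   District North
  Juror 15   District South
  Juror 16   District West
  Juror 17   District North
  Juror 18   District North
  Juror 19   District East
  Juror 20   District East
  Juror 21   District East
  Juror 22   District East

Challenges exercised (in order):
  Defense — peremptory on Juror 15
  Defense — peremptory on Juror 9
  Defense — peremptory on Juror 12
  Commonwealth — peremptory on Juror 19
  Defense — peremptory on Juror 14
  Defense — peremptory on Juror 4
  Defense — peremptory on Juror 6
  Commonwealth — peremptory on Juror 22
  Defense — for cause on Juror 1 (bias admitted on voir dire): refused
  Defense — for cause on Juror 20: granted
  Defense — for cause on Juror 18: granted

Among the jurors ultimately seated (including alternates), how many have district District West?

3

Removed: #4, #6, #9, #12, #14, #15, #18, #19, #20, #22.
Seated (12 incl. alternates): #1, #2, #3, #5, #7, #8, #10, #11, #13, #16, #17, #21.
Of those, in District West: #8, #13, #16 → 3.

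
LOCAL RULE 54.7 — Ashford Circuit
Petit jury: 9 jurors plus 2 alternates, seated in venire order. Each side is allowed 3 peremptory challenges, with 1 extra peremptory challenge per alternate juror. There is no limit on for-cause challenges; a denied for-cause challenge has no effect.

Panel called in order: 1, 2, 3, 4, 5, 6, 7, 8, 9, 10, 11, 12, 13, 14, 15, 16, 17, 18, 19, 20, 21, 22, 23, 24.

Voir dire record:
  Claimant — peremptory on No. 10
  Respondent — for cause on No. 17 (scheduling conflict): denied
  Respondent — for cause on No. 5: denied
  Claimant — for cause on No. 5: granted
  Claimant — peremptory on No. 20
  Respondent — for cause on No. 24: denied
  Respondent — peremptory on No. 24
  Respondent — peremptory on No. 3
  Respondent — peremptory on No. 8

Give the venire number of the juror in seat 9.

Removed: #3, #5, #8, #10, #20, #24. (#17 stays — for-cause denied.)
Seating in order: seats 1–9 → #1, #2, #4, #6, #7, #9, #11, #12, #13; alternates → #14, #15.
So seat 9 is #13.

13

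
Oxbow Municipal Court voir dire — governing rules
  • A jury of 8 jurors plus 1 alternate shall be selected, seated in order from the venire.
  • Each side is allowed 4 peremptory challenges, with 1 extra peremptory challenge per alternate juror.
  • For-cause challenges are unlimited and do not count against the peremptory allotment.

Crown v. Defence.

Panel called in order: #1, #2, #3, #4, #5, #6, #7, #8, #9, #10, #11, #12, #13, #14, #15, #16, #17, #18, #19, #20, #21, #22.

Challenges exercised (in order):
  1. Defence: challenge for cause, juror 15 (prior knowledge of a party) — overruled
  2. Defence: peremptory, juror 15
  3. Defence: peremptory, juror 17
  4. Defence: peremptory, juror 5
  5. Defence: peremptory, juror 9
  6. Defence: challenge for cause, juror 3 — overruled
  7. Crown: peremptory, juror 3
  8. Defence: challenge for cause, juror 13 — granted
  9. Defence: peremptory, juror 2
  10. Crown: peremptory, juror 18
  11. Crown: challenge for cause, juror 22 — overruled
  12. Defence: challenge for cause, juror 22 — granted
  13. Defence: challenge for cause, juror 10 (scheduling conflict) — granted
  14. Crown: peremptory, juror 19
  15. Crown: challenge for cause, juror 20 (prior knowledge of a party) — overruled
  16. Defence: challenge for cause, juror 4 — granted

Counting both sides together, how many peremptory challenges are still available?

2

Crown allotment: 4 base + 1 × 1 alternate = 5. Defence allotment: 4 base + 1 × 1 alternate = 5.
Crown peremptories used: #3, #18, #19 — 3 (for-cause on #22, #20 don't count).
Defence peremptories used: #15, #17, #5, #9, #2 — 5 (for-cause on #15, #3, #13, #22, #10, #4 don't count).
Remaining: (5 − 3) + (5 − 5) = 2.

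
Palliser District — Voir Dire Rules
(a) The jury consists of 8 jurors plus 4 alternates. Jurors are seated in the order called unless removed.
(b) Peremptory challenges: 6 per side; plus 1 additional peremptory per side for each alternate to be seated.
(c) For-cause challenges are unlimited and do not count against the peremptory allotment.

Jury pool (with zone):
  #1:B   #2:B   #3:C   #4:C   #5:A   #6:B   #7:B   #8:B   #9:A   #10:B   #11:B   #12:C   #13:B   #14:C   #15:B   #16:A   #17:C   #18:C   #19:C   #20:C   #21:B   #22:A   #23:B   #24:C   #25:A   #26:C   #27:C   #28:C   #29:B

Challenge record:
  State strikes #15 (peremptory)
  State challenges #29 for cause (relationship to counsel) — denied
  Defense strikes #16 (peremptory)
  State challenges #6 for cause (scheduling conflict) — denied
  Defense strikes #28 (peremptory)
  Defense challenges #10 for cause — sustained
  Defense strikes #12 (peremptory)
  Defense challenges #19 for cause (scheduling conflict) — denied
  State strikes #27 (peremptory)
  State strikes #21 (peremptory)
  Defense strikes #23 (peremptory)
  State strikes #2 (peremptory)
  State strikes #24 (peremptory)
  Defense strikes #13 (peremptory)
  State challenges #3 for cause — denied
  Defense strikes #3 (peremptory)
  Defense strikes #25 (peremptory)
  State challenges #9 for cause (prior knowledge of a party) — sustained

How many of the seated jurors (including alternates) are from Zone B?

5

Removed: #2, #3, #9, #10, #12, #13, #15, #16, #21, #23, #24, #25, #27, #28.
Seated (12 incl. alternates): #1, #4, #5, #6, #7, #8, #11, #14, #17, #18, #19, #20.
Of those, in Zone B: #1, #6, #7, #8, #11 → 5.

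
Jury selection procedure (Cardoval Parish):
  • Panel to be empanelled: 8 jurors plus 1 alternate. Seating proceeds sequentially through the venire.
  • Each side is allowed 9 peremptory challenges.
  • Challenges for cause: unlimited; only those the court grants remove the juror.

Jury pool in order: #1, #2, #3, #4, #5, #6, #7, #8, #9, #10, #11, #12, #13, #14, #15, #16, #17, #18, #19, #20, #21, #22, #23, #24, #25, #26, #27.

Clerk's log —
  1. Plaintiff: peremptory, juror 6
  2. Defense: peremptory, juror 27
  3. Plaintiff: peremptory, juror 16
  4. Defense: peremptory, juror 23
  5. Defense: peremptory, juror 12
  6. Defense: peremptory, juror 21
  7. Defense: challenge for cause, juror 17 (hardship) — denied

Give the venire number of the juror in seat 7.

Removed: #6, #12, #16, #21, #23, #27. (#17 stays — for-cause denied.)
Seating in order: seats 1–8 → #1, #2, #3, #4, #5, #7, #8, #9; alternates → #10.
So seat 7 is #8.

8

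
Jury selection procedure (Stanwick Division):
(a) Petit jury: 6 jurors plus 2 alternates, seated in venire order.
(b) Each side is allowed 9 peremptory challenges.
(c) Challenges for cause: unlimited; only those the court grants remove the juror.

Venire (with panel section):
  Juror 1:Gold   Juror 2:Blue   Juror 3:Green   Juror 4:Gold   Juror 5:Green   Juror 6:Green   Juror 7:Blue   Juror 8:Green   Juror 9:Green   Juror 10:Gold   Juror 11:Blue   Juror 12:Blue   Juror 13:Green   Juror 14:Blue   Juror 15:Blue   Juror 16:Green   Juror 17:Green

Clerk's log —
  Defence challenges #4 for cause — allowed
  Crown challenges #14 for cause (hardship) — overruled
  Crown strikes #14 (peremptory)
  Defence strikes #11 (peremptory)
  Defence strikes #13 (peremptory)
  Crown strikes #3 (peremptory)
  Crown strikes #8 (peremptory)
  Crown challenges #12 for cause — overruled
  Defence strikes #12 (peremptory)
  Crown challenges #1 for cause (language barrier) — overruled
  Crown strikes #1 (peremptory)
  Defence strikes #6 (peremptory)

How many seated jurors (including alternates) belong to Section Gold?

Removed: #1, #3, #4, #6, #8, #11, #12, #13, #14.
Seated (8 incl. alternates): #2, #5, #7, #9, #10, #15, #16, #17.
Of those, in Section Gold: #10 → 1.

1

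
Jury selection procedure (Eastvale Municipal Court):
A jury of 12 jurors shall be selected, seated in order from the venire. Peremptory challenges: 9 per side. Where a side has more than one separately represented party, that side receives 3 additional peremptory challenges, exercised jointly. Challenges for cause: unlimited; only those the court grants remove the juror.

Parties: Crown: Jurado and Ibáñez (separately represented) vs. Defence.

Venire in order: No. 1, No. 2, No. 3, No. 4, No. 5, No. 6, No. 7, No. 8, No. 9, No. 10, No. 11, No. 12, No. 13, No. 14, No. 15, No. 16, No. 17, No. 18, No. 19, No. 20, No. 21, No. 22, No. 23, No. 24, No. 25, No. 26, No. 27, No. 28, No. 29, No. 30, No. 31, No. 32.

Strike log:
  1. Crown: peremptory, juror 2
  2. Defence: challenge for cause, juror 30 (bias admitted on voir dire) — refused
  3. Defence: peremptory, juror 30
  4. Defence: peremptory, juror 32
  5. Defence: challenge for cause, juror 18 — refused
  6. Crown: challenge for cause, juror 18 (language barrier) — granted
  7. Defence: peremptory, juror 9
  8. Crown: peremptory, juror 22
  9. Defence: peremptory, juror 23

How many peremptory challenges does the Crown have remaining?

Crown allotment: 9 base + 3 multi-party = 12.
Crown peremptories used: #2, #22 — 2 (the for-cause on #18 doesn't count).
Remaining: 12 − 2 = 10.

10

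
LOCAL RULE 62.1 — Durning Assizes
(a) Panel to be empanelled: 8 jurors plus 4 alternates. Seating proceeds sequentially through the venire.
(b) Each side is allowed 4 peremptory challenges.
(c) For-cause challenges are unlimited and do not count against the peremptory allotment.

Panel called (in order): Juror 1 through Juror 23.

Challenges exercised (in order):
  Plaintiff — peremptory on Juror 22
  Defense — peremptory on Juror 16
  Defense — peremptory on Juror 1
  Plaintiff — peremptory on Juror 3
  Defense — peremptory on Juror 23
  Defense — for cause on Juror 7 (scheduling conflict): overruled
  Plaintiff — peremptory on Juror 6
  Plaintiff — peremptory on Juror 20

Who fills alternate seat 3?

Removed: #1, #3, #6, #16, #20, #22, #23. (#7 stays — for-cause denied.)
Filling seats in venire order through position 11: #2, #4, #5, #7, #8, #9, #10, #11, #12, #13, #14.
So alternate 3 is #14.

14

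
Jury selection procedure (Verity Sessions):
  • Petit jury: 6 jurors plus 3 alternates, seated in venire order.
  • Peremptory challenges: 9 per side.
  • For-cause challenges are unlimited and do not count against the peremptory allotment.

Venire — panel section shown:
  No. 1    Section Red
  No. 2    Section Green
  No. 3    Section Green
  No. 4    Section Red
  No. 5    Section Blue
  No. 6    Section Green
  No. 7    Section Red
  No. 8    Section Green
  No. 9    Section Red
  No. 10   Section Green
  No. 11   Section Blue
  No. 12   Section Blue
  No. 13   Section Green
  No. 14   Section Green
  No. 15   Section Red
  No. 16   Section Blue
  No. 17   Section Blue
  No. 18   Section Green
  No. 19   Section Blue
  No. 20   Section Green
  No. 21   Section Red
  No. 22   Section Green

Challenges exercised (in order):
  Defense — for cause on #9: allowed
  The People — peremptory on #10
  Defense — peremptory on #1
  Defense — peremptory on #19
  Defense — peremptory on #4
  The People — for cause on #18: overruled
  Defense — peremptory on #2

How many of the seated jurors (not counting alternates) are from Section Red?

1

Removed: #1, #2, #4, #9, #10, #19.
Seated jurors 1–6: #3, #5, #6, #7, #8, #11 (alternates #12, #13, #14 not counted).
Of those, in Section Red: #7 → 1.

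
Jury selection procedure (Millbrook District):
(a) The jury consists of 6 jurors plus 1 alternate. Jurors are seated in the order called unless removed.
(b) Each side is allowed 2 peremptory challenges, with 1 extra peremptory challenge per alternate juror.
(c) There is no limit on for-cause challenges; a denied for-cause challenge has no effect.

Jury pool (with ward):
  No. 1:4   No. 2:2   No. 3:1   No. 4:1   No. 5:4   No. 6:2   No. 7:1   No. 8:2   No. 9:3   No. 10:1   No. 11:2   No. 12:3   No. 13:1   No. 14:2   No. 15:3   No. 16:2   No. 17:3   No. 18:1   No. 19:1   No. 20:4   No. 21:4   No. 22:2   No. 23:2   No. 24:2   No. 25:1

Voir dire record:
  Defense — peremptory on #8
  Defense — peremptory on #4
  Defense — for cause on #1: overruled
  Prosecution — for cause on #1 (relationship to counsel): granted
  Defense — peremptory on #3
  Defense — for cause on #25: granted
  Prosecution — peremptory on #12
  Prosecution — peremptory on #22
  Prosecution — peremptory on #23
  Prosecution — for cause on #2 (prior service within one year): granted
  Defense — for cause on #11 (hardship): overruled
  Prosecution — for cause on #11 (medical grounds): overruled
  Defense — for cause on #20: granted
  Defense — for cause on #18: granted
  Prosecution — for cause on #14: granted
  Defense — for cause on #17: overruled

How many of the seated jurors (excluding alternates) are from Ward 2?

2

Removed: #1, #2, #3, #4, #8, #12, #14, #18, #20, #22, #23, #25.
Seated jurors 1–6: #5, #6, #7, #9, #10, #11 (alternates #13 not counted).
Of those, in Ward 2: #6, #11 → 2.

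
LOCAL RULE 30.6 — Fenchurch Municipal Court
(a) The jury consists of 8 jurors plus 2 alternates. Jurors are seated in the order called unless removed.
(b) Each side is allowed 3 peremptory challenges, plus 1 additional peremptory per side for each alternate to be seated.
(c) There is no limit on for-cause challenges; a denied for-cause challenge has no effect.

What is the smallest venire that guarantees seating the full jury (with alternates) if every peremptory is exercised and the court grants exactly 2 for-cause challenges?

22

Seats to fill: 8 + 2 alternates = 10.
Peremptories: 3 + 1×2 = 5 per side × 2 sides = 10.
For-cause removals: 2.
Minimum venire: 10 + 10 + 2 = 22.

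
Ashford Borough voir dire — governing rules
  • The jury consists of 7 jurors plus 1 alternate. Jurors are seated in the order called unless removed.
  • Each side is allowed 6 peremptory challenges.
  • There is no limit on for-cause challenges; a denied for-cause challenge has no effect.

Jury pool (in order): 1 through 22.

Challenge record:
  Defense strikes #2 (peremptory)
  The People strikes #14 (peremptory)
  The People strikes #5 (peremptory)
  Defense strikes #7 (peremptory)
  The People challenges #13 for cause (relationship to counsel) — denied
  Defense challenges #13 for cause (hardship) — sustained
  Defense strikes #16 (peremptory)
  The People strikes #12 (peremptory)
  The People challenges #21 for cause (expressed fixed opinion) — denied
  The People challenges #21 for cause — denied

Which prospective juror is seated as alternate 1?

11

Removed: #2, #5, #7, #12, #13, #14, #16. (#21 stays — for-cause denied.)
Seating in order: seats 1–7 → #1, #3, #4, #6, #8, #9, #10; alternates → #11.
So alternate 1 is #11.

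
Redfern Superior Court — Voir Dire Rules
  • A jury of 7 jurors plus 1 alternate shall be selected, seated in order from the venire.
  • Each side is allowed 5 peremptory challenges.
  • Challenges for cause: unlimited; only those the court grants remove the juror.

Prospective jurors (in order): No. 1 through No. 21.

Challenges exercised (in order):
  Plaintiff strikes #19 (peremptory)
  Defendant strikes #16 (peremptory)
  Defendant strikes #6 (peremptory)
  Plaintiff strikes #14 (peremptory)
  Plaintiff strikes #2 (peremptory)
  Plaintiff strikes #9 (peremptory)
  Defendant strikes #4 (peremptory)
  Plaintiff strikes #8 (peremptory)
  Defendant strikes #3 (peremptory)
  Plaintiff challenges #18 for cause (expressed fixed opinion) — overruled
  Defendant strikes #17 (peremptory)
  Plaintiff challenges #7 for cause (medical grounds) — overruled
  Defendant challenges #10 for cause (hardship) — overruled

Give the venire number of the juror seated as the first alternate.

Removed: #2, #3, #4, #6, #8, #9, #14, #16, #17, #19. (#7, #10, #18 stay — for-cause denied.)
Seating in order: seats 1–7 → #1, #5, #7, #10, #11, #12, #13; alternates → #15.
So alternate 1 is #15.

15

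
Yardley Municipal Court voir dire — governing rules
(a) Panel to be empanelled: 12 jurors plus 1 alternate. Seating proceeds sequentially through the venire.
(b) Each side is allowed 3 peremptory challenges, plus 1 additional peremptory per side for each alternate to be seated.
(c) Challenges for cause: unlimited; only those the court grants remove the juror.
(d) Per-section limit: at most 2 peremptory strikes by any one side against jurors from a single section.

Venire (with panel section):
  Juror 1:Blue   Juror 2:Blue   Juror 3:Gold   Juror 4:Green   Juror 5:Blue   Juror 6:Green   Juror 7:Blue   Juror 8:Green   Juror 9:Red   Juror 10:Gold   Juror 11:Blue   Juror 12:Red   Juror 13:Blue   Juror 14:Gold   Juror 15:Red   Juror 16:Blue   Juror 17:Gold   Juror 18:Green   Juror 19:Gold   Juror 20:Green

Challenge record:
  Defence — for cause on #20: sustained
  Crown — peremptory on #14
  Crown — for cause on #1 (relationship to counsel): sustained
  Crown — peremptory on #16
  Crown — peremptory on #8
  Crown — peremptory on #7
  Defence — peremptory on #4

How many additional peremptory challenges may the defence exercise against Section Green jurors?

Defence peremptories so far: #4 — 1 of 4 used, 3 left overall.
Against Section Green: #4 — 1 used; per-section cap 2 leaves 1.
Binding limit: min(3, 1) = 1.

1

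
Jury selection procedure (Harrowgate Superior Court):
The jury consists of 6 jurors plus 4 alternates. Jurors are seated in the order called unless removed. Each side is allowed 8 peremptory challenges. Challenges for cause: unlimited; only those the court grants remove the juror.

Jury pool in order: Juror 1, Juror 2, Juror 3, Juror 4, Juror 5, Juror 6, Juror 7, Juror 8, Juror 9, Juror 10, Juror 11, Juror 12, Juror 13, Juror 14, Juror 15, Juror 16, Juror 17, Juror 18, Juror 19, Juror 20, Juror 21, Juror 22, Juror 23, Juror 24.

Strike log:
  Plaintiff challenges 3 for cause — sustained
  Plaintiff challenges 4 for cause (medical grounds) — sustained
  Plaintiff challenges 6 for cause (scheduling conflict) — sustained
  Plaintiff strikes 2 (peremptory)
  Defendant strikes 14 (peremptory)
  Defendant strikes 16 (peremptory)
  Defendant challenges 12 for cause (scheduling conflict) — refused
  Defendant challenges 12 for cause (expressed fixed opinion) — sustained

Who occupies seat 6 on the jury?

10

Removed: #2, #3, #4, #6, #12, #14, #16.
Filling seats in venire order through position 6: #1, #5, #7, #8, #9, #10.
So seat 6 is #10.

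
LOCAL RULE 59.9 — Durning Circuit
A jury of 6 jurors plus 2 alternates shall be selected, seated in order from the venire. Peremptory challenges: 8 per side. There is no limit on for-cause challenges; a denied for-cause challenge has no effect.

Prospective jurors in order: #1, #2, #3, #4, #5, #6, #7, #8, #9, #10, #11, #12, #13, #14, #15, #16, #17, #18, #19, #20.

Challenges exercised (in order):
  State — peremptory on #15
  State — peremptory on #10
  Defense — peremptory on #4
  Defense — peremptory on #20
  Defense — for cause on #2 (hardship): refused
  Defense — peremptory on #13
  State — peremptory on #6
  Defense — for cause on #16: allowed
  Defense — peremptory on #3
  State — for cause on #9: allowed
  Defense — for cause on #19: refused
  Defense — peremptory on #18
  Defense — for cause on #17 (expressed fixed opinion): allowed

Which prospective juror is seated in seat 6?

Removed: #3, #4, #6, #9, #10, #13, #15, #16, #17, #18, #20. (#2, #19 stay — for-cause denied.)
Filling seats in venire order through position 6: #1, #2, #5, #7, #8, #11.
So seat 6 is #11.

11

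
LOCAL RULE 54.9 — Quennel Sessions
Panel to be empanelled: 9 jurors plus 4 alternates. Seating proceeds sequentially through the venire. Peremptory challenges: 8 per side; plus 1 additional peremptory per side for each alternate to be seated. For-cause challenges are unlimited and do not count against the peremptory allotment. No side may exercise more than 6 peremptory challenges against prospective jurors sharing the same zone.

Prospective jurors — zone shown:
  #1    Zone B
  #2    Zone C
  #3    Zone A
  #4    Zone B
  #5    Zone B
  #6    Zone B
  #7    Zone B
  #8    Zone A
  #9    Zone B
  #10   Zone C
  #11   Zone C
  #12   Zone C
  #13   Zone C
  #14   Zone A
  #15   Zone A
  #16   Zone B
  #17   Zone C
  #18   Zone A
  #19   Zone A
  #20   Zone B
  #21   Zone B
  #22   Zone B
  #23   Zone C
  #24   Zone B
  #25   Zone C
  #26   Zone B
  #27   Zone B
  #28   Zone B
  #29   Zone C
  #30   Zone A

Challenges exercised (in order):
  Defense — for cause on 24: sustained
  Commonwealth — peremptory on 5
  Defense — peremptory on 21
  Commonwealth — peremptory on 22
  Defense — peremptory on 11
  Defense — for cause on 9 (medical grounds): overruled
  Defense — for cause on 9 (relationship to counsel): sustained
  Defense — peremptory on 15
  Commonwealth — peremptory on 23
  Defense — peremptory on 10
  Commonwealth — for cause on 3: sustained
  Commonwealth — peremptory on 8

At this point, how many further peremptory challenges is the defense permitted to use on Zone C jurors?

4

Defense peremptories so far: #21, #11, #15, #10 — 4 of 12 used, 8 left overall.
Against Zone C: #11, #10 — 2 used; per-zone cap 6 leaves 4.
Binding limit: min(8, 4) = 4.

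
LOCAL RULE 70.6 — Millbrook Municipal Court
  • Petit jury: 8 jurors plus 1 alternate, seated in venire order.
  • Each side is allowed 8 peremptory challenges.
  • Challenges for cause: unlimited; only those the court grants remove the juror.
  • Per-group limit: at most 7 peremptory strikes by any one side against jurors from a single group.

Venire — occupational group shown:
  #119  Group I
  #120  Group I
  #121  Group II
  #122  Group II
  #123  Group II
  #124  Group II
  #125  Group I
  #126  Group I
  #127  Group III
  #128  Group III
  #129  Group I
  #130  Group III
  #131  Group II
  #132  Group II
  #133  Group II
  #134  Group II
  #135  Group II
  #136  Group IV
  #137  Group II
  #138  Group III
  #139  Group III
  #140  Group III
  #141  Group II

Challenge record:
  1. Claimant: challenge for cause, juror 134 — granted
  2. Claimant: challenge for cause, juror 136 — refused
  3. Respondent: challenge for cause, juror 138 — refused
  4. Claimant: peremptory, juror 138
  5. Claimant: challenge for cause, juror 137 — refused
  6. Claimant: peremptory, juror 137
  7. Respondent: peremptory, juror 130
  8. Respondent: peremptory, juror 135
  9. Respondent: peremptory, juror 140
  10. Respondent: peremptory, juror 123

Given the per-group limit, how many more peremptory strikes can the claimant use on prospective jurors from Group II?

6

Claimant peremptories so far: #138, #137 — 2 of 8 used, 6 left overall.
Against Group II: #137 — 1 used; per-group cap 7 leaves 6.
Binding limit: min(6, 6) = 6.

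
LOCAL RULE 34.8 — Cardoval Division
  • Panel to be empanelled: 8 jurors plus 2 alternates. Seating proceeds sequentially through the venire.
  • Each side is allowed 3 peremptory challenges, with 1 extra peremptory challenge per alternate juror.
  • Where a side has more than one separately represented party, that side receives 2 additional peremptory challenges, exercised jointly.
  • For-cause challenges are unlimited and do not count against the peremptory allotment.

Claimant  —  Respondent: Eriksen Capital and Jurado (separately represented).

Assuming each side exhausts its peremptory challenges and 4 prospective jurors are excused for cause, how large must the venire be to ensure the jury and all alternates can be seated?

26

Seats to fill: 8 + 2 alternates = 10.
Peremptories — Claimant: 3 + 1×2 = 5; Respondent: 3 + 1×2 + 2 = 7; total 12.
For-cause removals: 4.
Minimum venire: 10 + 12 + 4 = 26.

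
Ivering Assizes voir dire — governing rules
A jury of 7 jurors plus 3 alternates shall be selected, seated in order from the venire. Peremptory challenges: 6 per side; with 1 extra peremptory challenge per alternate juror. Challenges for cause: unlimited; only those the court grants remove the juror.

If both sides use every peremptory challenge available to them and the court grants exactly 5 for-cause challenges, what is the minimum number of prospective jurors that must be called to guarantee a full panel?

Seats to fill: 7 + 3 alternates = 10.
Peremptories: 6 + 1×3 = 9 per side × 2 sides = 18.
For-cause removals: 5.
Minimum venire: 10 + 18 + 5 = 33.

33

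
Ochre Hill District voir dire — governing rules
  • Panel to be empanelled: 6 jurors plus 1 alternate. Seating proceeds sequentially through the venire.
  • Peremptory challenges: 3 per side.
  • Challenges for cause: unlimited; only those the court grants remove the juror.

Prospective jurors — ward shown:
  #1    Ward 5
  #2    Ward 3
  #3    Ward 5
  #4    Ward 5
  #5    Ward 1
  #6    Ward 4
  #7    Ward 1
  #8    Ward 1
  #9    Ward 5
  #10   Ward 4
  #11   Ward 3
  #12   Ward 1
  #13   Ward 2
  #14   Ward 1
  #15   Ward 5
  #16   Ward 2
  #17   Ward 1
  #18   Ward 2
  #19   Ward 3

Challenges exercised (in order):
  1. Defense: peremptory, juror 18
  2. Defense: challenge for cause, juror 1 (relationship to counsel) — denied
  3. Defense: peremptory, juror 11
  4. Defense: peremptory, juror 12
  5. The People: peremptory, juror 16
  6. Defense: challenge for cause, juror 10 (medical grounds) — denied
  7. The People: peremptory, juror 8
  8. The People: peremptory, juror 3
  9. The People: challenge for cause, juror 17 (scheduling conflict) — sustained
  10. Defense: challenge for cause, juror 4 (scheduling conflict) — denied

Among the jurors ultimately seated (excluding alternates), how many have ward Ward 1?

2

Removed: #3, #8, #11, #12, #16, #17, #18.
Seated jurors 1–6: #1, #2, #4, #5, #6, #7 (alternates #9 not counted).
Of those, in Ward 1: #5, #7 → 2.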